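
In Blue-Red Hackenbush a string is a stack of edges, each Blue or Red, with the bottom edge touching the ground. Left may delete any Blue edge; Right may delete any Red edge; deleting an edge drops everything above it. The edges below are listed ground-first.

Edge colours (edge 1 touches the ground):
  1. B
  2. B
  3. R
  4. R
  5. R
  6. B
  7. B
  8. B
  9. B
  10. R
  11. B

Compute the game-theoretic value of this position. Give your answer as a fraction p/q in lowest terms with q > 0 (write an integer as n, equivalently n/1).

g(B) = { 0 | · } = 1
g(BB) = { 0, 1 | · } = 2
g(BBR) = { 0, 1 | 2 } = 3/2
g(BBRR) = { 0, 1 | 3/2, 2 } = 5/4
g(BBRRR) = { 0, 1 | 5/4, 3/2, 2 } = 9/8
g(BBRRRB) = { 0, 1, 9/8 | 5/4, 3/2, 2 } = 19/16
g(BBRRRBB) = { 0, 1, 9/8, 19/16 | 5/4, 3/2, 2 } = 39/32
g(BBRRRBBB) = { 0, 1, 9/8, 19/16, 39/32 | 5/4, 3/2, 2 } = 79/64
g(BBRRRBBBB) = { 0, 1, 9/8, 19/16, 39/32, 79/64 | 5/4, 3/2, 2 } = 159/128
g(BBRRRBBBBR) = { 0, 1, 9/8, 19/16, 39/32, 79/64 | 159/128, 5/4, 3/2, 2 } = 317/256
g(BBRRRBBBBRB) = { 0, 1, 9/8, 19/16, 39/32, 79/64, 317/256 | 159/128, 5/4, 3/2, 2 } = 635/512

635/512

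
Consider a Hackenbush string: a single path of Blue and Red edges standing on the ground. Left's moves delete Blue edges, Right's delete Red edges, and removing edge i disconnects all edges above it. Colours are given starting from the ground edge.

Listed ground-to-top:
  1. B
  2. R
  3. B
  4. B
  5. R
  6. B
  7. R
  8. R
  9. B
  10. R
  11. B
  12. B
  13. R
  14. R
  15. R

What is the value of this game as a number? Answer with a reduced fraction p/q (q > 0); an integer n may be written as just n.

step 1: add B to get B; options L={ 0 } R={  } — 1
step 2: add R to get BR; options L={ 0 } R={ 1 } — 1/2
step 3: add B to get BRB; options L={ 0,1/2 } R={ 1 } — 3/4
step 4: add B to get BRBB; options L={ 0,1/2,3/4 } R={ 1 } — 7/8
step 5: add R to get BRBBR; options L={ 0,1/2,3/4 } R={ 7/8,1 } — 13/16
step 6: add B to get BRBBRB; options L={ 0,1/2,3/4,13/16 } R={ 7/8,1 } — 27/32
step 7: add R to get BRBBRBR; options L={ 0,1/2,3/4,13/16 } R={ 27/32,7/8,1 } — 53/64
step 8: add R to get BRBBRBRR; options L={ 0,1/2,3/4,13/16 } R={ 53/64,27/32,7/8,1 } — 105/128
step 9: add B to get BRBBRBRRB; options L={ 0,1/2,3/4,13/16,105/128 } R={ 53/64,27/32,7/8,1 } — 211/256
step 10: add R to get BRBBRBRRBR; options L={ 0,1/2,3/4,13/16,105/128 } R={ 211/256,53/64,27/32,7/8,1 } — 421/512
step 11: add B to get BRBBRBRRBRB; options L={ 0,1/2,3/4,13/16,105/128,421/512 } R={ 211/256,53/64,27/32,7/8,1 } — 843/1024
step 12: add B to get BRBBRBRRBRBB; options L={ 0,1/2,3/4,13/16,105/128,421/512,843/1024 } R={ 211/256,53/64,27/32,7/8,1 } — 1687/2048
step 13: add R to get BRBBRBRRBRBBR; options L={ 0,1/2,3/4,13/16,105/128,421/512,843/1024 } R={ 1687/2048,211/256,53/64,27/32,7/8,1 } — 3373/4096
step 14: add R to get BRBBRBRRBRBBRR; options L={ 0,1/2,3/4,13/16,105/128,421/512,843/1024 } R={ 3373/4096,1687/2048,211/256,53/64,27/32,7/8,1 } — 6745/8192
step 15: add R to get BRBBRBRRBRBBRRR; options L={ 0,1/2,3/4,13/16,105/128,421/512,843/1024 } R={ 6745/8192,3373/4096,1687/2048,211/256,53/64,27/32,7/8,1 } — 13489/16384

13489/16384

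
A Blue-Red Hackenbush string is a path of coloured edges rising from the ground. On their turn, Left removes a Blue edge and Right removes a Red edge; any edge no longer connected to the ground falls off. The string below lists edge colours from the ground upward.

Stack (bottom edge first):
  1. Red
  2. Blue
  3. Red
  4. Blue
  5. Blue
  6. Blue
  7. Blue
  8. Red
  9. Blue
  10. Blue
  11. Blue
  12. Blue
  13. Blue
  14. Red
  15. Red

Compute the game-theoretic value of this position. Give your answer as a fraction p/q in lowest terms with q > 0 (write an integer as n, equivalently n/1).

-8455/16384

Prefix values for Red Blue Red Blue Blue Blue Blue Red Blue Blue Blue Blue Blue Red Red via {L|R} + simplicity:
1 of 15 · R · max L −∞ · min R 0 so -1
2 of 15 · RB · max L -1 · min R 0 so -1/2
3 of 15 · RBR · max L -1 · min R -1/2 so -3/4
4 of 15 · RBRB · max L -3/4 · min R -1/2 so -5/8
5 of 15 · RBRBB · max L -5/8 · min R -1/2 so -9/16
6 of 15 · RBRBBB · max L -9/16 · min R -1/2 so -17/32
7 of 15 · RBRBBBB · max L -17/32 · min R -1/2 so -33/64
8 of 15 · RBRBBBBR · max L -17/32 · min R -33/64 so -67/128
9 of 15 · RBRBBBBRB · max L -67/128 · min R -33/64 so -133/256
10 of 15 · RBRBBBBRBB · max L -133/256 · min R -33/64 so -265/512
11 of 15 · RBRBBBBRBBB · max L -265/512 · min R -33/64 so -529/1024
12 of 15 · RBRBBBBRBBBB · max L -529/1024 · min R -33/64 so -1057/2048
13 of 15 · RBRBBBBRBBBBB · max L -1057/2048 · min R -33/64 so -2113/4096
14 of 15 · RBRBBBBRBBBBBR · max L -1057/2048 · min R -2113/4096 so -4227/8192
15 of 15 · RBRBBBBRBBBBBRR · max L -1057/2048 · min R -4227/8192 so -8455/16384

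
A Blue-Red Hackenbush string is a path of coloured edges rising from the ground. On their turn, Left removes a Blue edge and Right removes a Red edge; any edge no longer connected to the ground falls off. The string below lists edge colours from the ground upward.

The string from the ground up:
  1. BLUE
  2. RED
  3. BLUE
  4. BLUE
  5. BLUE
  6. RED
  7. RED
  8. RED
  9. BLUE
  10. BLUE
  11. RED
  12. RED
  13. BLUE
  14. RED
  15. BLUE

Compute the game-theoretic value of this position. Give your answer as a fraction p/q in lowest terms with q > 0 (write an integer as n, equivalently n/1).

B: Left { 0 }, Right {  } = simplest 1
BR: Left { 0 }, Right { 1 } = simplest 1/2
BRB: Left { 0; 1/2 }, Right { 1 } = simplest 3/4
BRBB: Left { 0; 1/2; 3/4 }, Right { 1 } = simplest 7/8
BRBBB: Left { 0; 1/2; 3/4; 7/8 }, Right { 1 } = simplest 15/16
BRBBBR: Left { 0; 1/2; 3/4; 7/8 }, Right { 15/16; 1 } = simplest 29/32
BRBBBRR: Left { 0; 1/2; 3/4; 7/8 }, Right { 29/32; 15/16; 1 } = simplest 57/64
BRBBBRRR: Left { 0; 1/2; 3/4; 7/8 }, Right { 57/64; 29/32; 15/16; 1 } = simplest 113/128
BRBBBRRRB: Left { 0; 1/2; 3/4; 7/8; 113/128 }, Right { 57/64; 29/32; 15/16; 1 } = simplest 227/256
BRBBBRRRBB: Left { 0; 1/2; 3/4; 7/8; 113/128; 227/256 }, Right { 57/64; 29/32; 15/16; 1 } = simplest 455/512
BRBBBRRRBBR: Left { 0; 1/2; 3/4; 7/8; 113/128; 227/256 }, Right { 455/512; 57/64; 29/32; 15/16; 1 } = simplest 909/1024
BRBBBRRRBBRR: Left { 0; 1/2; 3/4; 7/8; 113/128; 227/256 }, Right { 909/1024; 455/512; 57/64; 29/32; 15/16; 1 } = simplest 1817/2048
BRBBBRRRBBRRB: Left { 0; 1/2; 3/4; 7/8; 113/128; 227/256; 1817/2048 }, Right { 909/1024; 455/512; 57/64; 29/32; 15/16; 1 } = simplest 3635/4096
BRBBBRRRBBRRBR: Left { 0; 1/2; 3/4; 7/8; 113/128; 227/256; 1817/2048 }, Right { 3635/4096; 909/1024; 455/512; 57/64; 29/32; 15/16; 1 } = simplest 7269/8192
BRBBBRRRBBRRBRB: Left { 0; 1/2; 3/4; 7/8; 113/128; 227/256; 1817/2048; 7269/8192 }, Right { 3635/4096; 909/1024; 455/512; 57/64; 29/32; 15/16; 1 } = simplest 14539/16384

14539/16384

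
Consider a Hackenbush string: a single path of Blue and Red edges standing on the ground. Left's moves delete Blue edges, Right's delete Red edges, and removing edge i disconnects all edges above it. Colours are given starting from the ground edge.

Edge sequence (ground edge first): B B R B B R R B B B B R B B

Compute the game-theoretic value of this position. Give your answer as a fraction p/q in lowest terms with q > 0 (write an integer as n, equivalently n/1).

1 of 14 · B · max L 0 · min R +∞ so 1
2 of 14 · BB · max L 1 · min R +∞ so 2
3 of 14 · BBR · max L 1 · min R 2 so 3/2
4 of 14 · BBRB · max L 3/2 · min R 2 so 7/4
5 of 14 · BBRBB · max L 7/4 · min R 2 so 15/8
6 of 14 · BBRBBR · max L 7/4 · min R 15/8 so 29/16
7 of 14 · BBRBBRR · max L 7/4 · min R 29/16 so 57/32
8 of 14 · BBRBBRRB · max L 57/32 · min R 29/16 so 115/64
9 of 14 · BBRBBRRBB · max L 115/64 · min R 29/16 so 231/128
10 of 14 · BBRBBRRBBB · max L 231/128 · min R 29/16 so 463/256
11 of 14 · BBRBBRRBBBB · max L 463/256 · min R 29/16 so 927/512
12 of 14 · BBRBBRRBBBBR · max L 463/256 · min R 927/512 so 1853/1024
13 of 14 · BBRBBRRBBBBRB · max L 1853/1024 · min R 927/512 so 3707/2048
14 of 14 · BBRBBRRBBBBRBB · max L 3707/2048 · min R 927/512 so 7415/4096

7415/4096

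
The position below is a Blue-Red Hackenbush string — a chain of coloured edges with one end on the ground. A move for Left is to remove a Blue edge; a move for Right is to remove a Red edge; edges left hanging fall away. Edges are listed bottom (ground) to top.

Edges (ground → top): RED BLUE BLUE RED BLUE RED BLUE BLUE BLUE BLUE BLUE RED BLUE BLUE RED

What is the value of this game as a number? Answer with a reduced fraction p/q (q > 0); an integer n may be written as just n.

-5139/16384

R: Left { · }, Right { 0 } = simplest -1
RB: Left { -1 }, Right { 0 } = simplest -1/2
RBB: Left { -1; -1/2 }, Right { 0 } = simplest -1/4
RBBR: Left { -1; -1/2 }, Right { -1/4; 0 } = simplest -3/8
RBBRB: Left { -1; -1/2; -3/8 }, Right { -1/4; 0 } = simplest -5/16
RBBRBR: Left { -1; -1/2; -3/8 }, Right { -5/16; -1/4; 0 } = simplest -11/32
RBBRBRB: Left { -1; -1/2; -3/8; -11/32 }, Right { -5/16; -1/4; 0 } = simplest -21/64
RBBRBRBB: Left { -1; -1/2; -3/8; -11/32; -21/64 }, Right { -5/16; -1/4; 0 } = simplest -41/128
RBBRBRBBB: Left { -1; -1/2; -3/8; -11/32; -21/64; -41/128 }, Right { -5/16; -1/4; 0 } = simplest -81/256
RBBRBRBBBB: Left { -1; -1/2; -3/8; -11/32; -21/64; -41/128; -81/256 }, Right { -5/16; -1/4; 0 } = simplest -161/512
RBBRBRBBBBB: Left { -1; -1/2; -3/8; -11/32; -21/64; -41/128; -81/256; -161/512 }, Right { -5/16; -1/4; 0 } = simplest -321/1024
RBBRBRBBBBBR: Left { -1; -1/2; -3/8; -11/32; -21/64; -41/128; -81/256; -161/512 }, Right { -321/1024; -5/16; -1/4; 0 } = simplest -643/2048
RBBRBRBBBBBRB: Left { -1; -1/2; -3/8; -11/32; -21/64; -41/128; -81/256; -161/512; -643/2048 }, Right { -321/1024; -5/16; -1/4; 0 } = simplest -1285/4096
RBBRBRBBBBBRBB: Left { -1; -1/2; -3/8; -11/32; -21/64; -41/128; -81/256; -161/512; -643/2048; -1285/4096 }, Right { -321/1024; -5/16; -1/4; 0 } = simplest -2569/8192
RBBRBRBBBBBRBBR: Left { -1; -1/2; -3/8; -11/32; -21/64; -41/128; -81/256; -161/512; -643/2048; -1285/4096 }, Right { -2569/8192; -321/1024; -5/16; -1/4; 0 } = simplest -5139/16384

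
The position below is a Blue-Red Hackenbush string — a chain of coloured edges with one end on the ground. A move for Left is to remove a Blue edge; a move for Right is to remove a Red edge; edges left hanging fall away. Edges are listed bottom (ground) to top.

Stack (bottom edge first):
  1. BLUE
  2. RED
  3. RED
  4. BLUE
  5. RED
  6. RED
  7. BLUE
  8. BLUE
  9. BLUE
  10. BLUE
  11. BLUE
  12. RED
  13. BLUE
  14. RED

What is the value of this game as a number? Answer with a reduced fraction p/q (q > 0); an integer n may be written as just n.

2549/8192

Prefix values for BLUE RED RED BLUE RED RED BLUE BLUE BLUE BLUE BLUE RED BLUE RED via {L|R} + simplicity:
G_1 [B]  L=[0]  R=[(no moves)]  gives 1
G_2 [BR]  L=[0]  R=[1]  gives 1/2
G_3 [BRR]  L=[0]  R=[1/2 1]  gives 1/4
G_4 [BRRB]  L=[0 1/4]  R=[1/2 1]  gives 3/8
G_5 [BRRBR]  L=[0 1/4]  R=[3/8 1/2 1]  gives 5/16
G_6 [BRRBRR]  L=[0 1/4]  R=[5/16 3/8 1/2 1]  gives 9/32
G_7 [BRRBRRB]  L=[0 1/4 9/32]  R=[5/16 3/8 1/2 1]  gives 19/64
G_8 [BRRBRRBB]  L=[0 1/4 9/32 19/64]  R=[5/16 3/8 1/2 1]  gives 39/128
G_9 [BRRBRRBBB]  L=[0 1/4 9/32 19/64 39/128]  R=[5/16 3/8 1/2 1]  gives 79/256
G_10 [BRRBRRBBBB]  L=[0 1/4 9/32 19/64 39/128 79/256]  R=[5/16 3/8 1/2 1]  gives 159/512
G_11 [BRRBRRBBBBB]  L=[0 1/4 9/32 19/64 39/128 79/256 159/512]  R=[5/16 3/8 1/2 1]  gives 319/1024
G_12 [BRRBRRBBBBBR]  L=[0 1/4 9/32 19/64 39/128 79/256 159/512]  R=[319/1024 5/16 3/8 1/2 1]  gives 637/2048
G_13 [BRRBRRBBBBBRB]  L=[0 1/4 9/32 19/64 39/128 79/256 159/512 637/2048]  R=[319/1024 5/16 3/8 1/2 1]  gives 1275/4096
G_14 [BRRBRRBBBBBRBR]  L=[0 1/4 9/32 19/64 39/128 79/256 159/512 637/2048]  R=[1275/4096 319/1024 5/16 3/8 1/2 1]  gives 2549/8192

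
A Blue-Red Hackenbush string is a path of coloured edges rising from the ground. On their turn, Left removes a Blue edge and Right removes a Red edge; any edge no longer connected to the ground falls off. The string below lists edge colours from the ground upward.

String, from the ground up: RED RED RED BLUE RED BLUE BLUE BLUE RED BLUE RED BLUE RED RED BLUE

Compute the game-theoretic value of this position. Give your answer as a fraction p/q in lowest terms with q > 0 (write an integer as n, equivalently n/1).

edge 1 of 15 (RED): { · | 0 } ⇒ -1
edge 2 of 15 (RED): { · | -1, 0 } ⇒ -2
edge 3 of 15 (RED): { · | -2, -1, 0 } ⇒ -3
edge 4 of 15 (BLUE): { -3 | -2, -1, 0 } ⇒ -5/2
edge 5 of 15 (RED): { -3 | -5/2, -2, -1, 0 } ⇒ -11/4
edge 6 of 15 (BLUE): { -3, -11/4 | -5/2, -2, -1, 0 } ⇒ -21/8
edge 7 of 15 (BLUE): { -3, -11/4, -21/8 | -5/2, -2, -1, 0 } ⇒ -41/16
edge 8 of 15 (BLUE): { -3, -11/4, -21/8, -41/16 | -5/2, -2, -1, 0 } ⇒ -81/32
edge 9 of 15 (RED): { -3, -11/4, -21/8, -41/16 | -81/32, -5/2, -2, -1, 0 } ⇒ -163/64
edge 10 of 15 (BLUE): { -3, -11/4, -21/8, -41/16, -163/64 | -81/32, -5/2, -2, -1, 0 } ⇒ -325/128
edge 11 of 15 (RED): { -3, -11/4, -21/8, -41/16, -163/64 | -325/128, -81/32, -5/2, -2, -1, 0 } ⇒ -651/256
edge 12 of 15 (BLUE): { -3, -11/4, -21/8, -41/16, -163/64, -651/256 | -325/128, -81/32, -5/2, -2, -1, 0 } ⇒ -1301/512
edge 13 of 15 (RED): { -3, -11/4, -21/8, -41/16, -163/64, -651/256 | -1301/512, -325/128, -81/32, -5/2, -2, -1, 0 } ⇒ -2603/1024
edge 14 of 15 (RED): { -3, -11/4, -21/8, -41/16, -163/64, -651/256 | -2603/1024, -1301/512, -325/128, -81/32, -5/2, -2, -1, 0 } ⇒ -5207/2048
edge 15 of 15 (BLUE): { -3, -11/4, -21/8, -41/16, -163/64, -651/256, -5207/2048 | -2603/1024, -1301/512, -325/128, -81/32, -5/2, -2, -1, 0 } ⇒ -10413/4096

-10413/4096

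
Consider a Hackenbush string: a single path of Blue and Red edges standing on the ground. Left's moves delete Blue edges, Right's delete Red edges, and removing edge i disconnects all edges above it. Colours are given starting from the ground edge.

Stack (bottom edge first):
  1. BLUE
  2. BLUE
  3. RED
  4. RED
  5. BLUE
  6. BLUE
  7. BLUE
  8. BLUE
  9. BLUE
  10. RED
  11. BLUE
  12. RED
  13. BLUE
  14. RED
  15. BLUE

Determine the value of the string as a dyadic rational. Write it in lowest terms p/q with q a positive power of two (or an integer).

12203/8192

Build G(s[:k]) for k = 1..15, string s = BLUE BLUE RED RED BLUE BLUE BLUE BLUE BLUE RED BLUE RED BLUE RED BLUE.
step 1: add BLUE to get B; options L={ 0 } R={ — } ⇒ 1
step 2: add BLUE to get BB; options L={ 0, 1 } R={ — } ⇒ 2
step 3: add RED to get BBR; options L={ 0, 1 } R={ 2 } ⇒ 3/2
step 4: add RED to get BBRR; options L={ 0, 1 } R={ 3/2, 2 } ⇒ 5/4
step 5: add BLUE to get BBRRB; options L={ 0, 1, 5/4 } R={ 3/2, 2 } ⇒ 11/8
step 6: add BLUE to get BBRRBB; options L={ 0, 1, 5/4, 11/8 } R={ 3/2, 2 } ⇒ 23/16
step 7: add BLUE to get BBRRBBB; options L={ 0, 1, 5/4, 11/8, 23/16 } R={ 3/2, 2 } ⇒ 47/32
step 8: add BLUE to get BBRRBBBB; options L={ 0, 1, 5/4, 11/8, 23/16, 47/32 } R={ 3/2, 2 } ⇒ 95/64
step 9: add BLUE to get BBRRBBBBB; options L={ 0, 1, 5/4, 11/8, 23/16, 47/32, 95/64 } R={ 3/2, 2 } ⇒ 191/128
step 10: add RED to get BBRRBBBBBR; options L={ 0, 1, 5/4, 11/8, 23/16, 47/32, 95/64 } R={ 191/128, 3/2, 2 } ⇒ 381/256
step 11: add BLUE to get BBRRBBBBBRB; options L={ 0, 1, 5/4, 11/8, 23/16, 47/32, 95/64, 381/256 } R={ 191/128, 3/2, 2 } ⇒ 763/512
step 12: add RED to get BBRRBBBBBRBR; options L={ 0, 1, 5/4, 11/8, 23/16, 47/32, 95/64, 381/256 } R={ 763/512, 191/128, 3/2, 2 } ⇒ 1525/1024
step 13: add BLUE to get BBRRBBBBBRBRB; options L={ 0, 1, 5/4, 11/8, 23/16, 47/32, 95/64, 381/256, 1525/1024 } R={ 763/512, 191/128, 3/2, 2 } ⇒ 3051/2048
step 14: add RED to get BBRRBBBBBRBRBR; options L={ 0, 1, 5/4, 11/8, 23/16, 47/32, 95/64, 381/256, 1525/1024 } R={ 3051/2048, 763/512, 191/128, 3/2, 2 } ⇒ 6101/4096
step 15: add BLUE to get BBRRBBBBBRBRBRB; options L={ 0, 1, 5/4, 11/8, 23/16, 47/32, 95/64, 381/256, 1525/1024, 6101/4096 } R={ 3051/2048, 763/512, 191/128, 3/2, 2 } ⇒ 12203/8192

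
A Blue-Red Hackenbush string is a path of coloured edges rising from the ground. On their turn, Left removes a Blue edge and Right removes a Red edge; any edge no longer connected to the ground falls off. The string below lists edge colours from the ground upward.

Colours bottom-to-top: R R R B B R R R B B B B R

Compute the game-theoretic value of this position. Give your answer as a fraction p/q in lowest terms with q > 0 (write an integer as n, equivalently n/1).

Build g(s[:k]) for k = 1..13, string s = R R R B B R R R B B B B R.
g(R) = { ∅ | 0 } gives -1
g(RR) = { ∅ | -1,0 } gives -2
g(RRR) = { ∅ | -2,-1,0 } gives -3
g(RRRB) = { -3 | -2,-1,0 } gives -5/2
g(RRRBB) = { -3,-5/2 | -2,-1,0 } gives -9/4
g(RRRBBR) = { -3,-5/2 | -9/4,-2,-1,0 } gives -19/8
g(RRRBBRR) = { -3,-5/2 | -19/8,-9/4,-2,-1,0 } gives -39/16
g(RRRBBRRR) = { -3,-5/2 | -39/16,-19/8,-9/4,-2,-1,0 } gives -79/32
g(RRRBBRRRB) = { -3,-5/2,-79/32 | -39/16,-19/8,-9/4,-2,-1,0 } gives -157/64
g(RRRBBRRRBB) = { -3,-5/2,-79/32,-157/64 | -39/16,-19/8,-9/4,-2,-1,0 } gives -313/128
g(RRRBBRRRBBB) = { -3,-5/2,-79/32,-157/64,-313/128 | -39/16,-19/8,-9/4,-2,-1,0 } gives -625/256
g(RRRBBRRRBBBB) = { -3,-5/2,-79/32,-157/64,-313/128,-625/256 | -39/16,-19/8,-9/4,-2,-1,0 } gives -1249/512
g(RRRBBRRRBBBBR) = { -3,-5/2,-79/32,-157/64,-313/128,-625/256 | -1249/512,-39/16,-19/8,-9/4,-2,-1,0 } gives -2499/1024

-2499/1024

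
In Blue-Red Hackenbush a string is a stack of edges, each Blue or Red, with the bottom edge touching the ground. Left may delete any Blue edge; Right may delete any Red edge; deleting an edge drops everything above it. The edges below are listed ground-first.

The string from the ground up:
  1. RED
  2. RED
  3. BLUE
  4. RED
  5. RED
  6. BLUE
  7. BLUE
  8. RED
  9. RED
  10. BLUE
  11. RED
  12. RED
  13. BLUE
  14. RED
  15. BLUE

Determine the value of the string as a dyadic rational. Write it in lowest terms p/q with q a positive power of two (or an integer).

-14773/8192

Recurse on prefixes of the 15-edge string RED RED BLUE RED RED BLUE BLUE RED RED BLUE RED RED BLUE RED BLUE:
value_1 [R]  L=[—]  R=[0]  ⇒ -1
value_2 [RR]  L=[—]  R=[-1,0]  ⇒ -2
value_3 [RRB]  L=[-2]  R=[-1,0]  ⇒ -3/2
value_4 [RRBR]  L=[-2]  R=[-3/2,-1,0]  ⇒ -7/4
value_5 [RRBRR]  L=[-2]  R=[-7/4,-3/2,-1,0]  ⇒ -15/8
value_6 [RRBRRB]  L=[-2,-15/8]  R=[-7/4,-3/2,-1,0]  ⇒ -29/16
value_7 [RRBRRBB]  L=[-2,-15/8,-29/16]  R=[-7/4,-3/2,-1,0]  ⇒ -57/32
value_8 [RRBRRBBR]  L=[-2,-15/8,-29/16]  R=[-57/32,-7/4,-3/2,-1,0]  ⇒ -115/64
value_9 [RRBRRBBRR]  L=[-2,-15/8,-29/16]  R=[-115/64,-57/32,-7/4,-3/2,-1,0]  ⇒ -231/128
value_10 [RRBRRBBRRB]  L=[-2,-15/8,-29/16,-231/128]  R=[-115/64,-57/32,-7/4,-3/2,-1,0]  ⇒ -461/256
value_11 [RRBRRBBRRBR]  L=[-2,-15/8,-29/16,-231/128]  R=[-461/256,-115/64,-57/32,-7/4,-3/2,-1,0]  ⇒ -923/512
value_12 [RRBRRBBRRBRR]  L=[-2,-15/8,-29/16,-231/128]  R=[-923/512,-461/256,-115/64,-57/32,-7/4,-3/2,-1,0]  ⇒ -1847/1024
value_13 [RRBRRBBRRBRRB]  L=[-2,-15/8,-29/16,-231/128,-1847/1024]  R=[-923/512,-461/256,-115/64,-57/32,-7/4,-3/2,-1,0]  ⇒ -3693/2048
value_14 [RRBRRBBRRBRRBR]  L=[-2,-15/8,-29/16,-231/128,-1847/1024]  R=[-3693/2048,-923/512,-461/256,-115/64,-57/32,-7/4,-3/2,-1,0]  ⇒ -7387/4096
value_15 [RRBRRBBRRBRRBRB]  L=[-2,-15/8,-29/16,-231/128,-1847/1024,-7387/4096]  R=[-3693/2048,-923/512,-461/256,-115/64,-57/32,-7/4,-3/2,-1,0]  ⇒ -14773/8192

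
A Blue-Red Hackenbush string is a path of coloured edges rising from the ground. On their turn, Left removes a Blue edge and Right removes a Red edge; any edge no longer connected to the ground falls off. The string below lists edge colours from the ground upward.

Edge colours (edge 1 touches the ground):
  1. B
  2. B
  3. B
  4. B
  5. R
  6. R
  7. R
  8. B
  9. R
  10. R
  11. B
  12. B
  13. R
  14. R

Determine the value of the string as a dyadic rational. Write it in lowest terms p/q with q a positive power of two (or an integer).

Prefix values for B B B B R R R B R R B B R R via {L|R} + simplicity:
val(B) = { 0 | ∅ } — 1
val(BB) = { 0; 1 | ∅ } — 2
val(BBB) = { 0; 1; 2 | ∅ } — 3
val(BBBB) = { 0; 1; 2; 3 | ∅ } — 4
val(BBBBR) = { 0; 1; 2; 3 | 4 } — 7/2
val(BBBBRR) = { 0; 1; 2; 3 | 7/2; 4 } — 13/4
val(BBBBRRR) = { 0; 1; 2; 3 | 13/4; 7/2; 4 } — 25/8
val(BBBBRRRB) = { 0; 1; 2; 3; 25/8 | 13/4; 7/2; 4 } — 51/16
val(BBBBRRRBR) = { 0; 1; 2; 3; 25/8 | 51/16; 13/4; 7/2; 4 } — 101/32
val(BBBBRRRBRR) = { 0; 1; 2; 3; 25/8 | 101/32; 51/16; 13/4; 7/2; 4 } — 201/64
val(BBBBRRRBRRB) = { 0; 1; 2; 3; 25/8; 201/64 | 101/32; 51/16; 13/4; 7/2; 4 } — 403/128
val(BBBBRRRBRRBB) = { 0; 1; 2; 3; 25/8; 201/64; 403/128 | 101/32; 51/16; 13/4; 7/2; 4 } — 807/256
val(BBBBRRRBRRBBR) = { 0; 1; 2; 3; 25/8; 201/64; 403/128 | 807/256; 101/32; 51/16; 13/4; 7/2; 4 } — 1613/512
val(BBBBRRRBRRBBRR) = { 0; 1; 2; 3; 25/8; 201/64; 403/128 | 1613/512; 807/256; 101/32; 51/16; 13/4; 7/2; 4 } — 3225/1024

3225/1024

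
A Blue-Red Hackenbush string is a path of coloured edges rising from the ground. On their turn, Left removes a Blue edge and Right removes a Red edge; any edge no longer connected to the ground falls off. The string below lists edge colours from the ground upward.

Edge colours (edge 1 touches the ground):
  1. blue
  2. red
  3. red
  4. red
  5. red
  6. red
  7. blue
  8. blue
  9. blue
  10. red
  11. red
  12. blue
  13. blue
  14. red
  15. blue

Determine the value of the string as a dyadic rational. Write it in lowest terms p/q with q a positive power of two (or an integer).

923/16384

1 of 15 · b · max L 0 · min R +∞ gives 1
2 of 15 · br · max L 0 · min R 1 gives 1/2
3 of 15 · brr · max L 0 · min R 1/2 gives 1/4
4 of 15 · brrr · max L 0 · min R 1/4 gives 1/8
5 of 15 · brrrr · max L 0 · min R 1/8 gives 1/16
6 of 15 · brrrrr · max L 0 · min R 1/16 gives 1/32
7 of 15 · brrrrrb · max L 1/32 · min R 1/16 gives 3/64
8 of 15 · brrrrrbb · max L 3/64 · min R 1/16 gives 7/128
9 of 15 · brrrrrbbb · max L 7/128 · min R 1/16 gives 15/256
10 of 15 · brrrrrbbbr · max L 7/128 · min R 15/256 gives 29/512
11 of 15 · brrrrrbbbrr · max L 7/128 · min R 29/512 gives 57/1024
12 of 15 · brrrrrbbbrrb · max L 57/1024 · min R 29/512 gives 115/2048
13 of 15 · brrrrrbbbrrbb · max L 115/2048 · min R 29/512 gives 231/4096
14 of 15 · brrrrrbbbrrbbr · max L 115/2048 · min R 231/4096 gives 461/8192
15 of 15 · brrrrrbbbrrbbrb · max L 461/8192 · min R 231/4096 gives 923/16384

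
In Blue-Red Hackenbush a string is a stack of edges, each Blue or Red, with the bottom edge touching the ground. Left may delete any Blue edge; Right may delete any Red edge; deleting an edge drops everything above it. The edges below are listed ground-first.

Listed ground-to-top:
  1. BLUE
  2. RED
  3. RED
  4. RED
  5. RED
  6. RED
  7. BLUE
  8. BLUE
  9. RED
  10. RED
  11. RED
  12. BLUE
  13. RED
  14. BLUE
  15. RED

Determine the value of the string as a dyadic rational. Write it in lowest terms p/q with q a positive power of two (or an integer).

Prefix values for BLUE RED RED RED RED RED BLUE BLUE RED RED RED BLUE RED BLUE RED via {L|R} + simplicity:
G_1 [B]  L=[0]  R=[(no moves)]  => 1
G_2 [BR]  L=[0]  R=[1]  => 1/2
G_3 [BRR]  L=[0]  R=[1/2 1]  => 1/4
G_4 [BRRR]  L=[0]  R=[1/4 1/2 1]  => 1/8
G_5 [BRRRR]  L=[0]  R=[1/8 1/4 1/2 1]  => 1/16
G_6 [BRRRRR]  L=[0]  R=[1/16 1/8 1/4 1/2 1]  => 1/32
G_7 [BRRRRRB]  L=[0 1/32]  R=[1/16 1/8 1/4 1/2 1]  => 3/64
G_8 [BRRRRRBB]  L=[0 1/32 3/64]  R=[1/16 1/8 1/4 1/2 1]  => 7/128
G_9 [BRRRRRBBR]  L=[0 1/32 3/64]  R=[7/128 1/16 1/8 1/4 1/2 1]  => 13/256
G_10 [BRRRRRBBRR]  L=[0 1/32 3/64]  R=[13/256 7/128 1/16 1/8 1/4 1/2 1]  => 25/512
G_11 [BRRRRRBBRRR]  L=[0 1/32 3/64]  R=[25/512 13/256 7/128 1/16 1/8 1/4 1/2 1]  => 49/1024
G_12 [BRRRRRBBRRRB]  L=[0 1/32 3/64 49/1024]  R=[25/512 13/256 7/128 1/16 1/8 1/4 1/2 1]  => 99/2048
G_13 [BRRRRRBBRRRBR]  L=[0 1/32 3/64 49/1024]  R=[99/2048 25/512 13/256 7/128 1/16 1/8 1/4 1/2 1]  => 197/4096
G_14 [BRRRRRBBRRRBRB]  L=[0 1/32 3/64 49/1024 197/4096]  R=[99/2048 25/512 13/256 7/128 1/16 1/8 1/4 1/2 1]  => 395/8192
G_15 [BRRRRRBBRRRBRBR]  L=[0 1/32 3/64 49/1024 197/4096]  R=[395/8192 99/2048 25/512 13/256 7/128 1/16 1/8 1/4 1/2 1]  => 789/16384

789/16384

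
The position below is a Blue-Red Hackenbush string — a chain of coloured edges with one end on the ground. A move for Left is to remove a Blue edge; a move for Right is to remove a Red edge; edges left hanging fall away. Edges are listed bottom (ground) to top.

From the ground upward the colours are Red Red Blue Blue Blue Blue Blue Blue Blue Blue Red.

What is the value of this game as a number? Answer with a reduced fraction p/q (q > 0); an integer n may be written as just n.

Build g(s[:k]) for k = 1..11, string s = Red Red Blue Blue Blue Blue Blue Blue Blue Blue Red.
g(R) = { none | 0 } → -1
g(RR) = { none | -1, 0 } → -2
g(RRB) = { -2 | -1, 0 } → -3/2
g(RRBB) = { -2, -3/2 | -1, 0 } → -5/4
g(RRBBB) = { -2, -3/2, -5/4 | -1, 0 } → -9/8
g(RRBBBB) = { -2, -3/2, -5/4, -9/8 | -1, 0 } → -17/16
g(RRBBBBB) = { -2, -3/2, -5/4, -9/8, -17/16 | -1, 0 } → -33/32
g(RRBBBBBB) = { -2, -3/2, -5/4, -9/8, -17/16, -33/32 | -1, 0 } → -65/64
g(RRBBBBBBB) = { -2, -3/2, -5/4, -9/8, -17/16, -33/32, -65/64 | -1, 0 } → -129/128
g(RRBBBBBBBB) = { -2, -3/2, -5/4, -9/8, -17/16, -33/32, -65/64, -129/128 | -1, 0 } → -257/256
g(RRBBBBBBBBR) = { -2, -3/2, -5/4, -9/8, -17/16, -33/32, -65/64, -129/128 | -257/256, -1, 0 } → -515/512

-515/512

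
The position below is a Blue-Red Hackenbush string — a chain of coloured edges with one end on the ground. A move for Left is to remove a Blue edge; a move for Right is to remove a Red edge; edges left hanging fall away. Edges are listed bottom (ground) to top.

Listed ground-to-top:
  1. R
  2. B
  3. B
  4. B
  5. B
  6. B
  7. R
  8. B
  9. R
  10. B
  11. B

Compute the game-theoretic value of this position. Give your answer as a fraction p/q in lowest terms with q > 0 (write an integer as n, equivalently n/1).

-41/1024

Prefix values for R B B B B B R B R B B via {L|R} + simplicity:
value(R) = { none | 0 } = -1
value(RB) = { -1 | 0 } = -1/2
value(RBB) = { -1 -1/2 | 0 } = -1/4
value(RBBB) = { -1 -1/2 -1/4 | 0 } = -1/8
value(RBBBB) = { -1 -1/2 -1/4 -1/8 | 0 } = -1/16
value(RBBBBB) = { -1 -1/2 -1/4 -1/8 -1/16 | 0 } = -1/32
value(RBBBBBR) = { -1 -1/2 -1/4 -1/8 -1/16 | -1/32 0 } = -3/64
value(RBBBBBRB) = { -1 -1/2 -1/4 -1/8 -1/16 -3/64 | -1/32 0 } = -5/128
value(RBBBBBRBR) = { -1 -1/2 -1/4 -1/8 -1/16 -3/64 | -5/128 -1/32 0 } = -11/256
value(RBBBBBRBRB) = { -1 -1/2 -1/4 -1/8 -1/16 -3/64 -11/256 | -5/128 -1/32 0 } = -21/512
value(RBBBBBRBRBB) = { -1 -1/2 -1/4 -1/8 -1/16 -3/64 -11/256 -21/512 | -5/128 -1/32 0 } = -41/1024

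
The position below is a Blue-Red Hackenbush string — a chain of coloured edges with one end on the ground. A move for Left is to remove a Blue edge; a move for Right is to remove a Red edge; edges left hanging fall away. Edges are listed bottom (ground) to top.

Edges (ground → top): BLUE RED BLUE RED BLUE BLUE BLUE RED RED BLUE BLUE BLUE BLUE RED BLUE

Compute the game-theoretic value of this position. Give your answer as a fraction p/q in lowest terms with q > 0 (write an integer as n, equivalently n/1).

11899/16384

v(B) = { 0 | · } -> 1
v(BR) = { 0 | 1 } -> 1/2
v(BRB) = { 0, 1/2 | 1 } -> 3/4
v(BRBR) = { 0, 1/2 | 3/4, 1 } -> 5/8
v(BRBRB) = { 0, 1/2, 5/8 | 3/4, 1 } -> 11/16
v(BRBRBB) = { 0, 1/2, 5/8, 11/16 | 3/4, 1 } -> 23/32
v(BRBRBBB) = { 0, 1/2, 5/8, 11/16, 23/32 | 3/4, 1 } -> 47/64
v(BRBRBBBR) = { 0, 1/2, 5/8, 11/16, 23/32 | 47/64, 3/4, 1 } -> 93/128
v(BRBRBBBRR) = { 0, 1/2, 5/8, 11/16, 23/32 | 93/128, 47/64, 3/4, 1 } -> 185/256
v(BRBRBBBRRB) = { 0, 1/2, 5/8, 11/16, 23/32, 185/256 | 93/128, 47/64, 3/4, 1 } -> 371/512
v(BRBRBBBRRBB) = { 0, 1/2, 5/8, 11/16, 23/32, 185/256, 371/512 | 93/128, 47/64, 3/4, 1 } -> 743/1024
v(BRBRBBBRRBBB) = { 0, 1/2, 5/8, 11/16, 23/32, 185/256, 371/512, 743/1024 | 93/128, 47/64, 3/4, 1 } -> 1487/2048
v(BRBRBBBRRBBBB) = { 0, 1/2, 5/8, 11/16, 23/32, 185/256, 371/512, 743/1024, 1487/2048 | 93/128, 47/64, 3/4, 1 } -> 2975/4096
v(BRBRBBBRRBBBBR) = { 0, 1/2, 5/8, 11/16, 23/32, 185/256, 371/512, 743/1024, 1487/2048 | 2975/4096, 93/128, 47/64, 3/4, 1 } -> 5949/8192
v(BRBRBBBRRBBBBRB) = { 0, 1/2, 5/8, 11/16, 23/32, 185/256, 371/512, 743/1024, 1487/2048, 5949/8192 | 2975/4096, 93/128, 47/64, 3/4, 1 } -> 11899/16384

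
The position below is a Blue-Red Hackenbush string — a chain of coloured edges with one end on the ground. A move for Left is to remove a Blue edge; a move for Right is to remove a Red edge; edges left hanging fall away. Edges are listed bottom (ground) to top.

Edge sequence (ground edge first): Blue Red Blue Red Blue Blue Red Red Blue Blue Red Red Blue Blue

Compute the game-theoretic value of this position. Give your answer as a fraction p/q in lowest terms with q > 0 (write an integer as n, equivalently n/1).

5735/8192

Build val(s[:k]) for k = 1..14, string s = Blue Red Blue Red Blue Blue Red Red Blue Blue Red Red Blue Blue.
val_1 [B]  L=[0]  R=[]  ⇒ 1
val_2 [BR]  L=[0]  R=[1]  ⇒ 1/2
val_3 [BRB]  L=[0,1/2]  R=[1]  ⇒ 3/4
val_4 [BRBR]  L=[0,1/2]  R=[3/4,1]  ⇒ 5/8
val_5 [BRBRB]  L=[0,1/2,5/8]  R=[3/4,1]  ⇒ 11/16
val_6 [BRBRBB]  L=[0,1/2,5/8,11/16]  R=[3/4,1]  ⇒ 23/32
val_7 [BRBRBBR]  L=[0,1/2,5/8,11/16]  R=[23/32,3/4,1]  ⇒ 45/64
val_8 [BRBRBBRR]  L=[0,1/2,5/8,11/16]  R=[45/64,23/32,3/4,1]  ⇒ 89/128
val_9 [BRBRBBRRB]  L=[0,1/2,5/8,11/16,89/128]  R=[45/64,23/32,3/4,1]  ⇒ 179/256
val_10 [BRBRBBRRBB]  L=[0,1/2,5/8,11/16,89/128,179/256]  R=[45/64,23/32,3/4,1]  ⇒ 359/512
val_11 [BRBRBBRRBBR]  L=[0,1/2,5/8,11/16,89/128,179/256]  R=[359/512,45/64,23/32,3/4,1]  ⇒ 717/1024
val_12 [BRBRBBRRBBRR]  L=[0,1/2,5/8,11/16,89/128,179/256]  R=[717/1024,359/512,45/64,23/32,3/4,1]  ⇒ 1433/2048
val_13 [BRBRBBRRBBRRB]  L=[0,1/2,5/8,11/16,89/128,179/256,1433/2048]  R=[717/1024,359/512,45/64,23/32,3/4,1]  ⇒ 2867/4096
val_14 [BRBRBBRRBBRRBB]  L=[0,1/2,5/8,11/16,89/128,179/256,1433/2048,2867/4096]  R=[717/1024,359/512,45/64,23/32,3/4,1]  ⇒ 5735/8192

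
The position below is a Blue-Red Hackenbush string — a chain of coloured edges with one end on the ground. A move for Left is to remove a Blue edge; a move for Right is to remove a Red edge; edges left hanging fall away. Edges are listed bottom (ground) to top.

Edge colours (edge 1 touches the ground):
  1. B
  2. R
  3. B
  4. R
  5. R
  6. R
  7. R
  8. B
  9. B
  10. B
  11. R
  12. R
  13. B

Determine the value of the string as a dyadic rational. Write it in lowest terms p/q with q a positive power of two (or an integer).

Prefix values for B R B R R R R B B B R R B via {L|R} + simplicity:
value(B) = { 0 | — } so 1
value(BR) = { 0 | 1 } so 1/2
value(BRB) = { 0,1/2 | 1 } so 3/4
value(BRBR) = { 0,1/2 | 3/4,1 } so 5/8
value(BRBRR) = { 0,1/2 | 5/8,3/4,1 } so 9/16
value(BRBRRR) = { 0,1/2 | 9/16,5/8,3/4,1 } so 17/32
value(BRBRRRR) = { 0,1/2 | 17/32,9/16,5/8,3/4,1 } so 33/64
value(BRBRRRRB) = { 0,1/2,33/64 | 17/32,9/16,5/8,3/4,1 } so 67/128
value(BRBRRRRBB) = { 0,1/2,33/64,67/128 | 17/32,9/16,5/8,3/4,1 } so 135/256
value(BRBRRRRBBB) = { 0,1/2,33/64,67/128,135/256 | 17/32,9/16,5/8,3/4,1 } so 271/512
value(BRBRRRRBBBR) = { 0,1/2,33/64,67/128,135/256 | 271/512,17/32,9/16,5/8,3/4,1 } so 541/1024
value(BRBRRRRBBBRR) = { 0,1/2,33/64,67/128,135/256 | 541/1024,271/512,17/32,9/16,5/8,3/4,1 } so 1081/2048
value(BRBRRRRBBBRRB) = { 0,1/2,33/64,67/128,135/256,1081/2048 | 541/1024,271/512,17/32,9/16,5/8,3/4,1 } so 2163/4096

2163/4096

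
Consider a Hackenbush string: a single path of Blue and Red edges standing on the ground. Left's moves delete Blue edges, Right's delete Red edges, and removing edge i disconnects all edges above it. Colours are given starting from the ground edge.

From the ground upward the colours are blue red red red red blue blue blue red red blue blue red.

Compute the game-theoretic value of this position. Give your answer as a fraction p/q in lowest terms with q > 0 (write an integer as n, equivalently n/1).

461/4096

step 1: add blue to get b; options L={ 0 } R={ ∅ } so 1
step 2: add red to get br; options L={ 0 } R={ 1 } so 1/2
step 3: add red to get brr; options L={ 0 } R={ 1/2; 1 } so 1/4
step 4: add red to get brrr; options L={ 0 } R={ 1/4; 1/2; 1 } so 1/8
step 5: add red to get brrrr; options L={ 0 } R={ 1/8; 1/4; 1/2; 1 } so 1/16
step 6: add blue to get brrrrb; options L={ 0; 1/16 } R={ 1/8; 1/4; 1/2; 1 } so 3/32
step 7: add blue to get brrrrbb; options L={ 0; 1/16; 3/32 } R={ 1/8; 1/4; 1/2; 1 } so 7/64
step 8: add blue to get brrrrbbb; options L={ 0; 1/16; 3/32; 7/64 } R={ 1/8; 1/4; 1/2; 1 } so 15/128
step 9: add red to get brrrrbbbr; options L={ 0; 1/16; 3/32; 7/64 } R={ 15/128; 1/8; 1/4; 1/2; 1 } so 29/256
step 10: add red to get brrrrbbbrr; options L={ 0; 1/16; 3/32; 7/64 } R={ 29/256; 15/128; 1/8; 1/4; 1/2; 1 } so 57/512
step 11: add blue to get brrrrbbbrrb; options L={ 0; 1/16; 3/32; 7/64; 57/512 } R={ 29/256; 15/128; 1/8; 1/4; 1/2; 1 } so 115/1024
step 12: add blue to get brrrrbbbrrbb; options L={ 0; 1/16; 3/32; 7/64; 57/512; 115/1024 } R={ 29/256; 15/128; 1/8; 1/4; 1/2; 1 } so 231/2048
step 13: add red to get brrrrbbbrrbbr; options L={ 0; 1/16; 3/32; 7/64; 57/512; 115/1024 } R={ 231/2048; 29/256; 15/128; 1/8; 1/4; 1/2; 1 } so 461/4096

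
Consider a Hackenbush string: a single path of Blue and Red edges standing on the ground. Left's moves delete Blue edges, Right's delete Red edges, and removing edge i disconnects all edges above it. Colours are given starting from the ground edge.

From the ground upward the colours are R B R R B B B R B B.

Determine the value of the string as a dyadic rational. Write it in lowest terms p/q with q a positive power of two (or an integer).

g_1 [R]  L=[none]  R=[0]  so -1
g_2 [RB]  L=[-1]  R=[0]  so -1/2
g_3 [RBR]  L=[-1]  R=[-1/2 0]  so -3/4
g_4 [RBRR]  L=[-1]  R=[-3/4 -1/2 0]  so -7/8
g_5 [RBRRB]  L=[-1 -7/8]  R=[-3/4 -1/2 0]  so -13/16
g_6 [RBRRBB]  L=[-1 -7/8 -13/16]  R=[-3/4 -1/2 0]  so -25/32
g_7 [RBRRBBB]  L=[-1 -7/8 -13/16 -25/32]  R=[-3/4 -1/2 0]  so -49/64
g_8 [RBRRBBBR]  L=[-1 -7/8 -13/16 -25/32]  R=[-49/64 -3/4 -1/2 0]  so -99/128
g_9 [RBRRBBBRB]  L=[-1 -7/8 -13/16 -25/32 -99/128]  R=[-49/64 -3/4 -1/2 0]  so -197/256
g_10 [RBRRBBBRBB]  L=[-1 -7/8 -13/16 -25/32 -99/128 -197/256]  R=[-49/64 -3/4 -1/2 0]  so -393/512

-393/512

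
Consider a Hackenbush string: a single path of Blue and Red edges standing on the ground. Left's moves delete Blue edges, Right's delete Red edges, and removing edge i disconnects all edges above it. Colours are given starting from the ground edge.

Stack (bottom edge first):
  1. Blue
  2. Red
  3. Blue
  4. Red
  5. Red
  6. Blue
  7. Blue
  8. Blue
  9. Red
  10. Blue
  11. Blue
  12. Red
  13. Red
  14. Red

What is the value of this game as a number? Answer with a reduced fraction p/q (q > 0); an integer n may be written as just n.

Build value(s[:k]) for k = 1..14, string s = Blue Red Blue Red Red Blue Blue Blue Red Blue Blue Red Red Red.
value(B) = { 0 | ∅ } -> 1
value(BR) = { 0 | 1 } -> 1/2
value(BRB) = { 0,1/2 | 1 } -> 3/4
value(BRBR) = { 0,1/2 | 3/4,1 } -> 5/8
value(BRBRR) = { 0,1/2 | 5/8,3/4,1 } -> 9/16
value(BRBRRB) = { 0,1/2,9/16 | 5/8,3/4,1 } -> 19/32
value(BRBRRBB) = { 0,1/2,9/16,19/32 | 5/8,3/4,1 } -> 39/64
value(BRBRRBBB) = { 0,1/2,9/16,19/32,39/64 | 5/8,3/4,1 } -> 79/128
value(BRBRRBBBR) = { 0,1/2,9/16,19/32,39/64 | 79/128,5/8,3/4,1 } -> 157/256
value(BRBRRBBBRB) = { 0,1/2,9/16,19/32,39/64,157/256 | 79/128,5/8,3/4,1 } -> 315/512
value(BRBRRBBBRBB) = { 0,1/2,9/16,19/32,39/64,157/256,315/512 | 79/128,5/8,3/4,1 } -> 631/1024
value(BRBRRBBBRBBR) = { 0,1/2,9/16,19/32,39/64,157/256,315/512 | 631/1024,79/128,5/8,3/4,1 } -> 1261/2048
value(BRBRRBBBRBBRR) = { 0,1/2,9/16,19/32,39/64,157/256,315/512 | 1261/2048,631/1024,79/128,5/8,3/4,1 } -> 2521/4096
value(BRBRRBBBRBBRRR) = { 0,1/2,9/16,19/32,39/64,157/256,315/512 | 2521/4096,1261/2048,631/1024,79/128,5/8,3/4,1 } -> 5041/8192

5041/8192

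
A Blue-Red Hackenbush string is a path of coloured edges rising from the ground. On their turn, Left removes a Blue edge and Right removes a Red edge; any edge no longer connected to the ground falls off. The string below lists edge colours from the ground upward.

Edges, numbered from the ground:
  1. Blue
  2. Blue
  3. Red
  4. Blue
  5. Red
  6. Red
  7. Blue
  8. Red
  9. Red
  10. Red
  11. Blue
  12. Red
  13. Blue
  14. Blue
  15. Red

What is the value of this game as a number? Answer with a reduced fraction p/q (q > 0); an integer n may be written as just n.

12845/8192

Recurse on prefixes of the 15-edge string Blue Blue Red Blue Red Red Blue Red Red Red Blue Red Blue Blue Red:
1 of 15 · B · max L 0 · min R +∞ = 1
2 of 15 · BB · max L 1 · min R +∞ = 2
3 of 15 · BBR · max L 1 · min R 2 = 3/2
4 of 15 · BBRB · max L 3/2 · min R 2 = 7/4
5 of 15 · BBRBR · max L 3/2 · min R 7/4 = 13/8
6 of 15 · BBRBRR · max L 3/2 · min R 13/8 = 25/16
7 of 15 · BBRBRRB · max L 25/16 · min R 13/8 = 51/32
8 of 15 · BBRBRRBR · max L 25/16 · min R 51/32 = 101/64
9 of 15 · BBRBRRBRR · max L 25/16 · min R 101/64 = 201/128
10 of 15 · BBRBRRBRRR · max L 25/16 · min R 201/128 = 401/256
11 of 15 · BBRBRRBRRRB · max L 401/256 · min R 201/128 = 803/512
12 of 15 · BBRBRRBRRRBR · max L 401/256 · min R 803/512 = 1605/1024
13 of 15 · BBRBRRBRRRBRB · max L 1605/1024 · min R 803/512 = 3211/2048
14 of 15 · BBRBRRBRRRBRBB · max L 3211/2048 · min R 803/512 = 6423/4096
15 of 15 · BBRBRRBRRRBRBBR · max L 3211/2048 · min R 6423/4096 = 12845/8192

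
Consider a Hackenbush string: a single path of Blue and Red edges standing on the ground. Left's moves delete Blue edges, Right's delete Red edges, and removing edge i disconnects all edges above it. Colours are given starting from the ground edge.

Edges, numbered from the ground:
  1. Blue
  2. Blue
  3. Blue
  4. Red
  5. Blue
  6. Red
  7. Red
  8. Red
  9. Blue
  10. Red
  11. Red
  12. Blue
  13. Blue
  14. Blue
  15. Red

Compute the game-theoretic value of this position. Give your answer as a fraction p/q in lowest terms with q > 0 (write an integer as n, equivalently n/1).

10397/4096

Recurse on prefixes of the 15-edge string Blue Blue Blue Red Blue Red Red Red Blue Red Red Blue Blue Blue Red:
g_1 [B]  L=[0]  R=[∅]  — 1
g_2 [BB]  L=[0,1]  R=[∅]  — 2
g_3 [BBB]  L=[0,1,2]  R=[∅]  — 3
g_4 [BBBR]  L=[0,1,2]  R=[3]  — 5/2
g_5 [BBBRB]  L=[0,1,2,5/2]  R=[3]  — 11/4
g_6 [BBBRBR]  L=[0,1,2,5/2]  R=[11/4,3]  — 21/8
g_7 [BBBRBRR]  L=[0,1,2,5/2]  R=[21/8,11/4,3]  — 41/16
g_8 [BBBRBRRR]  L=[0,1,2,5/2]  R=[41/16,21/8,11/4,3]  — 81/32
g_9 [BBBRBRRRB]  L=[0,1,2,5/2,81/32]  R=[41/16,21/8,11/4,3]  — 163/64
g_10 [BBBRBRRRBR]  L=[0,1,2,5/2,81/32]  R=[163/64,41/16,21/8,11/4,3]  — 325/128
g_11 [BBBRBRRRBRR]  L=[0,1,2,5/2,81/32]  R=[325/128,163/64,41/16,21/8,11/4,3]  — 649/256
g_12 [BBBRBRRRBRRB]  L=[0,1,2,5/2,81/32,649/256]  R=[325/128,163/64,41/16,21/8,11/4,3]  — 1299/512
g_13 [BBBRBRRRBRRBB]  L=[0,1,2,5/2,81/32,649/256,1299/512]  R=[325/128,163/64,41/16,21/8,11/4,3]  — 2599/1024
g_14 [BBBRBRRRBRRBBB]  L=[0,1,2,5/2,81/32,649/256,1299/512,2599/1024]  R=[325/128,163/64,41/16,21/8,11/4,3]  — 5199/2048
g_15 [BBBRBRRRBRRBBBR]  L=[0,1,2,5/2,81/32,649/256,1299/512,2599/1024]  R=[5199/2048,325/128,163/64,41/16,21/8,11/4,3]  — 10397/4096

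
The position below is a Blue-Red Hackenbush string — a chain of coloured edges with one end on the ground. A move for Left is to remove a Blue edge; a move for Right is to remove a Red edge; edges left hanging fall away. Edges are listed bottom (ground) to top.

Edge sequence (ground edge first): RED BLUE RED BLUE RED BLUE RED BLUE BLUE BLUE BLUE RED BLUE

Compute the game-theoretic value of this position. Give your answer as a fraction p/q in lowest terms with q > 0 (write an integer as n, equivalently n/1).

-2693/4096

R: Left { none }, Right { 0 } so simplest -1
RB: Left { -1 }, Right { 0 } so simplest -1/2
RBR: Left { -1 }, Right { -1/2, 0 } so simplest -3/4
RBRB: Left { -1, -3/4 }, Right { -1/2, 0 } so simplest -5/8
RBRBR: Left { -1, -3/4 }, Right { -5/8, -1/2, 0 } so simplest -11/16
RBRBRB: Left { -1, -3/4, -11/16 }, Right { -5/8, -1/2, 0 } so simplest -21/32
RBRBRBR: Left { -1, -3/4, -11/16 }, Right { -21/32, -5/8, -1/2, 0 } so simplest -43/64
RBRBRBRB: Left { -1, -3/4, -11/16, -43/64 }, Right { -21/32, -5/8, -1/2, 0 } so simplest -85/128
RBRBRBRBB: Left { -1, -3/4, -11/16, -43/64, -85/128 }, Right { -21/32, -5/8, -1/2, 0 } so simplest -169/256
RBRBRBRBBB: Left { -1, -3/4, -11/16, -43/64, -85/128, -169/256 }, Right { -21/32, -5/8, -1/2, 0 } so simplest -337/512
RBRBRBRBBBB: Left { -1, -3/4, -11/16, -43/64, -85/128, -169/256, -337/512 }, Right { -21/32, -5/8, -1/2, 0 } so simplest -673/1024
RBRBRBRBBBBR: Left { -1, -3/4, -11/16, -43/64, -85/128, -169/256, -337/512 }, Right { -673/1024, -21/32, -5/8, -1/2, 0 } so simplest -1347/2048
RBRBRBRBBBBRB: Left { -1, -3/4, -11/16, -43/64, -85/128, -169/256, -337/512, -1347/2048 }, Right { -673/1024, -21/32, -5/8, -1/2, 0 } so simplest -2693/4096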